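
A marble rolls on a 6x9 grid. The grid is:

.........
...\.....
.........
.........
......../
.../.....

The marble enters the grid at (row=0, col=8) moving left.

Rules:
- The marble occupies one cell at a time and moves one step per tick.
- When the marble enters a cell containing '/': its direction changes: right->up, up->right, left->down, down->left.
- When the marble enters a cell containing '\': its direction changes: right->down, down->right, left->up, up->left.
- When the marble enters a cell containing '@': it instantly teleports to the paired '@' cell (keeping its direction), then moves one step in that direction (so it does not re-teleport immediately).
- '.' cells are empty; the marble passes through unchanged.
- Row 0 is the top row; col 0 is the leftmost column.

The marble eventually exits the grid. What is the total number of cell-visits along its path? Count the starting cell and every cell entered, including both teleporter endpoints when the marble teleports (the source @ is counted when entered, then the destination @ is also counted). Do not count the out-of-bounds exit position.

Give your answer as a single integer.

Step 1: enter (0,8), '.' pass, move left to (0,7)
Step 2: enter (0,7), '.' pass, move left to (0,6)
Step 3: enter (0,6), '.' pass, move left to (0,5)
Step 4: enter (0,5), '.' pass, move left to (0,4)
Step 5: enter (0,4), '.' pass, move left to (0,3)
Step 6: enter (0,3), '.' pass, move left to (0,2)
Step 7: enter (0,2), '.' pass, move left to (0,1)
Step 8: enter (0,1), '.' pass, move left to (0,0)
Step 9: enter (0,0), '.' pass, move left to (0,-1)
Step 10: at (0,-1) — EXIT via left edge, pos 0
Path length (cell visits): 9

Answer: 9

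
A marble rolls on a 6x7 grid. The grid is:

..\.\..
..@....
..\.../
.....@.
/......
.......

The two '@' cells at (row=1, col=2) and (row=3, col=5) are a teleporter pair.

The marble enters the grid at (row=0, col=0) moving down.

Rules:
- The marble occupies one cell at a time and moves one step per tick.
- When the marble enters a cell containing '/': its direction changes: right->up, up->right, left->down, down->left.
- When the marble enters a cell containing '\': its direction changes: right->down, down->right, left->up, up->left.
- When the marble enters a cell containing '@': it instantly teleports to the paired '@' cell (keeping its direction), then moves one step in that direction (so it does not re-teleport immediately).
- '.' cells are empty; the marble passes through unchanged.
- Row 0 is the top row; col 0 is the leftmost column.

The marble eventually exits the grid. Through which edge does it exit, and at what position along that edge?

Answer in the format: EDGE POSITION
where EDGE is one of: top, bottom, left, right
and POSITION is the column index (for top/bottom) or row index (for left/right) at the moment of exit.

Answer: left 4

Derivation:
Step 1: enter (0,0), '.' pass, move down to (1,0)
Step 2: enter (1,0), '.' pass, move down to (2,0)
Step 3: enter (2,0), '.' pass, move down to (3,0)
Step 4: enter (3,0), '.' pass, move down to (4,0)
Step 5: enter (4,0), '/' deflects down->left, move left to (4,-1)
Step 6: at (4,-1) — EXIT via left edge, pos 4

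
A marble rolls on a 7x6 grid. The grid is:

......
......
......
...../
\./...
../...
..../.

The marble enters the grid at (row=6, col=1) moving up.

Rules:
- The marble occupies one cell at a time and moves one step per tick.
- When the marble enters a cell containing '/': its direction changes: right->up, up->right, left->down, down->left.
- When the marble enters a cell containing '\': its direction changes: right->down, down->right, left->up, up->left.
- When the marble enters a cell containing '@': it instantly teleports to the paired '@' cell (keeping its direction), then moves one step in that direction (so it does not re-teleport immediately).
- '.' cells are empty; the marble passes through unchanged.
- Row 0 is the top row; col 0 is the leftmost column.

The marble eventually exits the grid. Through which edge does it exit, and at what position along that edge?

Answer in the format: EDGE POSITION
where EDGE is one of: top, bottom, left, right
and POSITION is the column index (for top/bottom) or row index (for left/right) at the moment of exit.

Step 1: enter (6,1), '.' pass, move up to (5,1)
Step 2: enter (5,1), '.' pass, move up to (4,1)
Step 3: enter (4,1), '.' pass, move up to (3,1)
Step 4: enter (3,1), '.' pass, move up to (2,1)
Step 5: enter (2,1), '.' pass, move up to (1,1)
Step 6: enter (1,1), '.' pass, move up to (0,1)
Step 7: enter (0,1), '.' pass, move up to (-1,1)
Step 8: at (-1,1) — EXIT via top edge, pos 1

Answer: top 1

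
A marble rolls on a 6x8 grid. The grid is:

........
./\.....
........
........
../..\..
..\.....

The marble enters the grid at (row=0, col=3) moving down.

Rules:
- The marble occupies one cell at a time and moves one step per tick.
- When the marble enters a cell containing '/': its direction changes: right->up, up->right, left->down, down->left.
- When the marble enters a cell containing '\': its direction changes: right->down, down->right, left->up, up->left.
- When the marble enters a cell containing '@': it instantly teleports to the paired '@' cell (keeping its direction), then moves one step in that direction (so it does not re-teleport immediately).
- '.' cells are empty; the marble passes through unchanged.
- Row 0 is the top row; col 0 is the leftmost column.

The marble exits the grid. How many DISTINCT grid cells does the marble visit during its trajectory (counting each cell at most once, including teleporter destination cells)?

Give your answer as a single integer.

Step 1: enter (0,3), '.' pass, move down to (1,3)
Step 2: enter (1,3), '.' pass, move down to (2,3)
Step 3: enter (2,3), '.' pass, move down to (3,3)
Step 4: enter (3,3), '.' pass, move down to (4,3)
Step 5: enter (4,3), '.' pass, move down to (5,3)
Step 6: enter (5,3), '.' pass, move down to (6,3)
Step 7: at (6,3) — EXIT via bottom edge, pos 3
Distinct cells visited: 6 (path length 6)

Answer: 6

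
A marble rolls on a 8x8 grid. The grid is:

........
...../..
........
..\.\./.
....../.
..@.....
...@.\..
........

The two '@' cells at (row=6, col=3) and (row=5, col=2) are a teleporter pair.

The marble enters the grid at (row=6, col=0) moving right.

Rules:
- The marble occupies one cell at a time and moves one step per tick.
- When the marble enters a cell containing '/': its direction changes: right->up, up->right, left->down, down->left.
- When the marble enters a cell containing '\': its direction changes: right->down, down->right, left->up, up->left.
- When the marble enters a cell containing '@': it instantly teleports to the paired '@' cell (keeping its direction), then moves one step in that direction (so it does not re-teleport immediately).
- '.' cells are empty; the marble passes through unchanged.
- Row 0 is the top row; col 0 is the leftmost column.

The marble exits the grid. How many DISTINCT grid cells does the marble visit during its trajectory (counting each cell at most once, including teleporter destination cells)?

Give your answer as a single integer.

Step 1: enter (6,0), '.' pass, move right to (6,1)
Step 2: enter (6,1), '.' pass, move right to (6,2)
Step 3: enter (6,2), '.' pass, move right to (6,3)
Step 4: enter (6,3), '@' teleport (6,3)->(5,2), also enter (5,2), move right to (5,3)
Step 5: enter (5,3), '.' pass, move right to (5,4)
Step 6: enter (5,4), '.' pass, move right to (5,5)
Step 7: enter (5,5), '.' pass, move right to (5,6)
Step 8: enter (5,6), '.' pass, move right to (5,7)
Step 9: enter (5,7), '.' pass, move right to (5,8)
Step 10: at (5,8) — EXIT via right edge, pos 5
Distinct cells visited: 10 (path length 10)

Answer: 10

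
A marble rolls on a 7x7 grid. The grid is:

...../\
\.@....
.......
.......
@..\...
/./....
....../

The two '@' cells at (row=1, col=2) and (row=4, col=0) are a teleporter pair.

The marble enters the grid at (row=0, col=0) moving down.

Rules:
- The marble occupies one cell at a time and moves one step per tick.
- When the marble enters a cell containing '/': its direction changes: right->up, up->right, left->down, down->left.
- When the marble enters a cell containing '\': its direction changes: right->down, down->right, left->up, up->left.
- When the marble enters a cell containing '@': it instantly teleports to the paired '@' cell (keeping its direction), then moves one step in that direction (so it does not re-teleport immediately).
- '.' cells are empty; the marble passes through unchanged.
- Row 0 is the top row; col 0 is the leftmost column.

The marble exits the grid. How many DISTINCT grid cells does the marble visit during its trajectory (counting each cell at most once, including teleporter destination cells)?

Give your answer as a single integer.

Answer: 10

Derivation:
Step 1: enter (0,0), '.' pass, move down to (1,0)
Step 2: enter (1,0), '\' deflects down->right, move right to (1,1)
Step 3: enter (1,1), '.' pass, move right to (1,2)
Step 4: enter (1,2), '@' teleport (1,2)->(4,0), also enter (4,0), move right to (4,1)
Step 5: enter (4,1), '.' pass, move right to (4,2)
Step 6: enter (4,2), '.' pass, move right to (4,3)
Step 7: enter (4,3), '\' deflects right->down, move down to (5,3)
Step 8: enter (5,3), '.' pass, move down to (6,3)
Step 9: enter (6,3), '.' pass, move down to (7,3)
Step 10: at (7,3) — EXIT via bottom edge, pos 3
Distinct cells visited: 10 (path length 10)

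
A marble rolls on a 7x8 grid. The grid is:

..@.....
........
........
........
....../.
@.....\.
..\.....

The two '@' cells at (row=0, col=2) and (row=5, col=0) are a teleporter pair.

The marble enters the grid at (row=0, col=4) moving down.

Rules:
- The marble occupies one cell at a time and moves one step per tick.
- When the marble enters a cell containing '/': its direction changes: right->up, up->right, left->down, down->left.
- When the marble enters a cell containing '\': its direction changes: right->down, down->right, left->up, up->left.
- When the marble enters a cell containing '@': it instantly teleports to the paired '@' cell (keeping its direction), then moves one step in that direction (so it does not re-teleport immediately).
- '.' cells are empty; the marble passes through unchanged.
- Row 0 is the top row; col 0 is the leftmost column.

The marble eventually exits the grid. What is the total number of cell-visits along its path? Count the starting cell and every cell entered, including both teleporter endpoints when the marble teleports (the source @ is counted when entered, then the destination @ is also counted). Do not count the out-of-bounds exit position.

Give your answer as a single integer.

Answer: 7

Derivation:
Step 1: enter (0,4), '.' pass, move down to (1,4)
Step 2: enter (1,4), '.' pass, move down to (2,4)
Step 3: enter (2,4), '.' pass, move down to (3,4)
Step 4: enter (3,4), '.' pass, move down to (4,4)
Step 5: enter (4,4), '.' pass, move down to (5,4)
Step 6: enter (5,4), '.' pass, move down to (6,4)
Step 7: enter (6,4), '.' pass, move down to (7,4)
Step 8: at (7,4) — EXIT via bottom edge, pos 4
Path length (cell visits): 7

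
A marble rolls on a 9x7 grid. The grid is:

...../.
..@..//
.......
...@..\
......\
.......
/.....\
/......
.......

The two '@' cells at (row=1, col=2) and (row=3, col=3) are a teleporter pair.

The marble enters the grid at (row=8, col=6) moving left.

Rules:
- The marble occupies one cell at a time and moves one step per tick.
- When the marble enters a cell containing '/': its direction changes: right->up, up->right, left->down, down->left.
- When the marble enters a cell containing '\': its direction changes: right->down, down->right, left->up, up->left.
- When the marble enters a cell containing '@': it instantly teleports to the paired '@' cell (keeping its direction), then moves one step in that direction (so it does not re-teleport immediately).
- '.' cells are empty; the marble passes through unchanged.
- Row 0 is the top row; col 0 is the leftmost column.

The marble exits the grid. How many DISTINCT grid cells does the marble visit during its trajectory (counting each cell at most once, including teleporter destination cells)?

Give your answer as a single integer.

Answer: 7

Derivation:
Step 1: enter (8,6), '.' pass, move left to (8,5)
Step 2: enter (8,5), '.' pass, move left to (8,4)
Step 3: enter (8,4), '.' pass, move left to (8,3)
Step 4: enter (8,3), '.' pass, move left to (8,2)
Step 5: enter (8,2), '.' pass, move left to (8,1)
Step 6: enter (8,1), '.' pass, move left to (8,0)
Step 7: enter (8,0), '.' pass, move left to (8,-1)
Step 8: at (8,-1) — EXIT via left edge, pos 8
Distinct cells visited: 7 (path length 7)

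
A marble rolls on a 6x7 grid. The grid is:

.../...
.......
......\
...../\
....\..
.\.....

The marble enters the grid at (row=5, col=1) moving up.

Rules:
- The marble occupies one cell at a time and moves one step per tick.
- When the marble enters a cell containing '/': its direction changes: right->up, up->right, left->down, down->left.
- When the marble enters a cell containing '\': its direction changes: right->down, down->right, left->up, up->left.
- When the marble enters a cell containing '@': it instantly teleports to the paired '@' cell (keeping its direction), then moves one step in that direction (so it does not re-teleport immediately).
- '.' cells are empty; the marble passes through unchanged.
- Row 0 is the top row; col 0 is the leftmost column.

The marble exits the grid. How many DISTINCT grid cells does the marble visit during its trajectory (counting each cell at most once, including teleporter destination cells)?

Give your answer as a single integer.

Answer: 2

Derivation:
Step 1: enter (5,1), '\' deflects up->left, move left to (5,0)
Step 2: enter (5,0), '.' pass, move left to (5,-1)
Step 3: at (5,-1) — EXIT via left edge, pos 5
Distinct cells visited: 2 (path length 2)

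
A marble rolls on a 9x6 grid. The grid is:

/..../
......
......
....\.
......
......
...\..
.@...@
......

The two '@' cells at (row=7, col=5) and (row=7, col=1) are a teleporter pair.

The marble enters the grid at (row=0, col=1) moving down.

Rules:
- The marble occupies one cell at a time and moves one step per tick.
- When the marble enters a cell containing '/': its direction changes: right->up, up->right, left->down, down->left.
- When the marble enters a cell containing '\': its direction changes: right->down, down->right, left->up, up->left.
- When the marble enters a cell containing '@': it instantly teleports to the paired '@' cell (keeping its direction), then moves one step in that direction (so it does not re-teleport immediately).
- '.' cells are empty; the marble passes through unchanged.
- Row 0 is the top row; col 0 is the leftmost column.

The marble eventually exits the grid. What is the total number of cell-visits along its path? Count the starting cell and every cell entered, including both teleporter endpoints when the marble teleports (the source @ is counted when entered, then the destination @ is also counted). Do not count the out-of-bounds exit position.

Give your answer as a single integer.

Answer: 10

Derivation:
Step 1: enter (0,1), '.' pass, move down to (1,1)
Step 2: enter (1,1), '.' pass, move down to (2,1)
Step 3: enter (2,1), '.' pass, move down to (3,1)
Step 4: enter (3,1), '.' pass, move down to (4,1)
Step 5: enter (4,1), '.' pass, move down to (5,1)
Step 6: enter (5,1), '.' pass, move down to (6,1)
Step 7: enter (6,1), '.' pass, move down to (7,1)
Step 8: enter (7,1), '@' teleport (7,1)->(7,5), also enter (7,5), move down to (8,5)
Step 9: enter (8,5), '.' pass, move down to (9,5)
Step 10: at (9,5) — EXIT via bottom edge, pos 5
Path length (cell visits): 10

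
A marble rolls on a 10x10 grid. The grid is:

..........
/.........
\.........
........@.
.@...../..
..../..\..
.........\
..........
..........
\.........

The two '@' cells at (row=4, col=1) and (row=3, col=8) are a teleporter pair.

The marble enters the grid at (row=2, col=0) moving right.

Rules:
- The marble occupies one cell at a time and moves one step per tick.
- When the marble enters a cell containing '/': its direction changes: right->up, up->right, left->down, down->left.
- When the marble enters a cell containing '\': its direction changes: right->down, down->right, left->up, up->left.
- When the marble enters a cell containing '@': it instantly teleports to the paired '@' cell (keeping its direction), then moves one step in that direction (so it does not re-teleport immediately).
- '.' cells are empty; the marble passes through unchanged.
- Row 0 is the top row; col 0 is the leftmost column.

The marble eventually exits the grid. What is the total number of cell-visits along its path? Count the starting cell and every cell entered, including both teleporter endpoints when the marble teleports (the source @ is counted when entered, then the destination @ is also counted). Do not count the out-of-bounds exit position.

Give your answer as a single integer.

Step 1: enter (2,0), '\' deflects right->down, move down to (3,0)
Step 2: enter (3,0), '.' pass, move down to (4,0)
Step 3: enter (4,0), '.' pass, move down to (5,0)
Step 4: enter (5,0), '.' pass, move down to (6,0)
Step 5: enter (6,0), '.' pass, move down to (7,0)
Step 6: enter (7,0), '.' pass, move down to (8,0)
Step 7: enter (8,0), '.' pass, move down to (9,0)
Step 8: enter (9,0), '\' deflects down->right, move right to (9,1)
Step 9: enter (9,1), '.' pass, move right to (9,2)
Step 10: enter (9,2), '.' pass, move right to (9,3)
Step 11: enter (9,3), '.' pass, move right to (9,4)
Step 12: enter (9,4), '.' pass, move right to (9,5)
Step 13: enter (9,5), '.' pass, move right to (9,6)
Step 14: enter (9,6), '.' pass, move right to (9,7)
Step 15: enter (9,7), '.' pass, move right to (9,8)
Step 16: enter (9,8), '.' pass, move right to (9,9)
Step 17: enter (9,9), '.' pass, move right to (9,10)
Step 18: at (9,10) — EXIT via right edge, pos 9
Path length (cell visits): 17

Answer: 17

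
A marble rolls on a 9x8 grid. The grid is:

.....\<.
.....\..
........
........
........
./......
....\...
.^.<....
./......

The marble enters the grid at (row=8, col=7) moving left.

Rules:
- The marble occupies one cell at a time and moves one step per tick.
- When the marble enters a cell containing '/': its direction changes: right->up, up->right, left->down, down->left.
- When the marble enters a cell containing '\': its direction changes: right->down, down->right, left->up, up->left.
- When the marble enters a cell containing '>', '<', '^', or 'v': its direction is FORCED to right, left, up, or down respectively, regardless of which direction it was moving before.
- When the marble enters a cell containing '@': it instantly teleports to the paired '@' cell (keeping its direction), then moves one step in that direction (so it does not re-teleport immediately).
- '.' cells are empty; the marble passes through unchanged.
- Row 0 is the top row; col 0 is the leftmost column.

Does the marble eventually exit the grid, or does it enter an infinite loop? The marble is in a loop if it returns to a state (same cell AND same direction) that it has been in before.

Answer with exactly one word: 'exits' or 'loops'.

Answer: exits

Derivation:
Step 1: enter (8,7), '.' pass, move left to (8,6)
Step 2: enter (8,6), '.' pass, move left to (8,5)
Step 3: enter (8,5), '.' pass, move left to (8,4)
Step 4: enter (8,4), '.' pass, move left to (8,3)
Step 5: enter (8,3), '.' pass, move left to (8,2)
Step 6: enter (8,2), '.' pass, move left to (8,1)
Step 7: enter (8,1), '/' deflects left->down, move down to (9,1)
Step 8: at (9,1) — EXIT via bottom edge, pos 1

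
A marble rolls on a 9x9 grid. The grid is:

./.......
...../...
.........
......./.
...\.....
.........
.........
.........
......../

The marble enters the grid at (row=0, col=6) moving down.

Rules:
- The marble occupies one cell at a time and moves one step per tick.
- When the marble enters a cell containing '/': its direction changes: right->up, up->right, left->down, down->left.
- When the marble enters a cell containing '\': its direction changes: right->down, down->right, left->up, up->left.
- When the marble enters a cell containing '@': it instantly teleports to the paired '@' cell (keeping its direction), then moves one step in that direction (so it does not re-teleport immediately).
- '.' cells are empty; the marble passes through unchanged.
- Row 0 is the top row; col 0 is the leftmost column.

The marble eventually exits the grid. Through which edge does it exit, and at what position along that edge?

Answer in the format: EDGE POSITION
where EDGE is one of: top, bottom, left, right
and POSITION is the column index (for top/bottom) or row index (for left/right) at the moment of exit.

Step 1: enter (0,6), '.' pass, move down to (1,6)
Step 2: enter (1,6), '.' pass, move down to (2,6)
Step 3: enter (2,6), '.' pass, move down to (3,6)
Step 4: enter (3,6), '.' pass, move down to (4,6)
Step 5: enter (4,6), '.' pass, move down to (5,6)
Step 6: enter (5,6), '.' pass, move down to (6,6)
Step 7: enter (6,6), '.' pass, move down to (7,6)
Step 8: enter (7,6), '.' pass, move down to (8,6)
Step 9: enter (8,6), '.' pass, move down to (9,6)
Step 10: at (9,6) — EXIT via bottom edge, pos 6

Answer: bottom 6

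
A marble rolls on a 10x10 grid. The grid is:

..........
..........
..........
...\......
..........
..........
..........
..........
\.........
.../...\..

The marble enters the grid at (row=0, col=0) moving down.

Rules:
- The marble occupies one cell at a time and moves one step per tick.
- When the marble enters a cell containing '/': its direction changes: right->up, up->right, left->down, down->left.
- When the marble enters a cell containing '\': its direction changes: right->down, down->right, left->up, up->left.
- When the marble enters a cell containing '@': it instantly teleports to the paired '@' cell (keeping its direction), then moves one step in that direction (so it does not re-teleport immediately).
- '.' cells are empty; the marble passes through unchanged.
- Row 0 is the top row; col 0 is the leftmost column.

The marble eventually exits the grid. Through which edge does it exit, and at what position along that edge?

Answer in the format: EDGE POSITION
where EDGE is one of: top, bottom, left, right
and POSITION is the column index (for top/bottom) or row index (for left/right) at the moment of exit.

Step 1: enter (0,0), '.' pass, move down to (1,0)
Step 2: enter (1,0), '.' pass, move down to (2,0)
Step 3: enter (2,0), '.' pass, move down to (3,0)
Step 4: enter (3,0), '.' pass, move down to (4,0)
Step 5: enter (4,0), '.' pass, move down to (5,0)
Step 6: enter (5,0), '.' pass, move down to (6,0)
Step 7: enter (6,0), '.' pass, move down to (7,0)
Step 8: enter (7,0), '.' pass, move down to (8,0)
Step 9: enter (8,0), '\' deflects down->right, move right to (8,1)
Step 10: enter (8,1), '.' pass, move right to (8,2)
Step 11: enter (8,2), '.' pass, move right to (8,3)
Step 12: enter (8,3), '.' pass, move right to (8,4)
Step 13: enter (8,4), '.' pass, move right to (8,5)
Step 14: enter (8,5), '.' pass, move right to (8,6)
Step 15: enter (8,6), '.' pass, move right to (8,7)
Step 16: enter (8,7), '.' pass, move right to (8,8)
Step 17: enter (8,8), '.' pass, move right to (8,9)
Step 18: enter (8,9), '.' pass, move right to (8,10)
Step 19: at (8,10) — EXIT via right edge, pos 8

Answer: right 8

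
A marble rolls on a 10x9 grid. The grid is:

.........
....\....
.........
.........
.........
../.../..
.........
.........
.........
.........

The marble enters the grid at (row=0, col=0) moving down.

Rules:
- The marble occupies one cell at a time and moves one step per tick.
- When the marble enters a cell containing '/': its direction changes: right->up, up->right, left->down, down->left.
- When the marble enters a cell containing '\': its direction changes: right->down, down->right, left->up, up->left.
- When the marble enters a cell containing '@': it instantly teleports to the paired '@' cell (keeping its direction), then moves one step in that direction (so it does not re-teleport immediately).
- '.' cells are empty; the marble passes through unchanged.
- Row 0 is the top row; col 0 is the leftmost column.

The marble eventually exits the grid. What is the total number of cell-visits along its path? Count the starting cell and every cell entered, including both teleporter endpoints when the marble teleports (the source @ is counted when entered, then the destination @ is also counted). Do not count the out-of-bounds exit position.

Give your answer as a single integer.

Step 1: enter (0,0), '.' pass, move down to (1,0)
Step 2: enter (1,0), '.' pass, move down to (2,0)
Step 3: enter (2,0), '.' pass, move down to (3,0)
Step 4: enter (3,0), '.' pass, move down to (4,0)
Step 5: enter (4,0), '.' pass, move down to (5,0)
Step 6: enter (5,0), '.' pass, move down to (6,0)
Step 7: enter (6,0), '.' pass, move down to (7,0)
Step 8: enter (7,0), '.' pass, move down to (8,0)
Step 9: enter (8,0), '.' pass, move down to (9,0)
Step 10: enter (9,0), '.' pass, move down to (10,0)
Step 11: at (10,0) — EXIT via bottom edge, pos 0
Path length (cell visits): 10

Answer: 10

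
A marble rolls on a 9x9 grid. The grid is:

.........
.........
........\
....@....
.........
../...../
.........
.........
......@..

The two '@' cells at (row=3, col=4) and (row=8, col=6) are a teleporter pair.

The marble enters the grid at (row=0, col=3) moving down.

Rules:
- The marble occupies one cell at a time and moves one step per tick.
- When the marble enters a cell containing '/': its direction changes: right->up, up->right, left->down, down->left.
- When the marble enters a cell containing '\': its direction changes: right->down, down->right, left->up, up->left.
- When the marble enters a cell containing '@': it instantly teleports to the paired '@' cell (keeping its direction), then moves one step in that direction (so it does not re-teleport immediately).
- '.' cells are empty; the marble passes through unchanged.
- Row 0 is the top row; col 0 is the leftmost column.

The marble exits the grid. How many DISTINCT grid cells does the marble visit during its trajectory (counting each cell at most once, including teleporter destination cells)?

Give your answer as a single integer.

Step 1: enter (0,3), '.' pass, move down to (1,3)
Step 2: enter (1,3), '.' pass, move down to (2,3)
Step 3: enter (2,3), '.' pass, move down to (3,3)
Step 4: enter (3,3), '.' pass, move down to (4,3)
Step 5: enter (4,3), '.' pass, move down to (5,3)
Step 6: enter (5,3), '.' pass, move down to (6,3)
Step 7: enter (6,3), '.' pass, move down to (7,3)
Step 8: enter (7,3), '.' pass, move down to (8,3)
Step 9: enter (8,3), '.' pass, move down to (9,3)
Step 10: at (9,3) — EXIT via bottom edge, pos 3
Distinct cells visited: 9 (path length 9)

Answer: 9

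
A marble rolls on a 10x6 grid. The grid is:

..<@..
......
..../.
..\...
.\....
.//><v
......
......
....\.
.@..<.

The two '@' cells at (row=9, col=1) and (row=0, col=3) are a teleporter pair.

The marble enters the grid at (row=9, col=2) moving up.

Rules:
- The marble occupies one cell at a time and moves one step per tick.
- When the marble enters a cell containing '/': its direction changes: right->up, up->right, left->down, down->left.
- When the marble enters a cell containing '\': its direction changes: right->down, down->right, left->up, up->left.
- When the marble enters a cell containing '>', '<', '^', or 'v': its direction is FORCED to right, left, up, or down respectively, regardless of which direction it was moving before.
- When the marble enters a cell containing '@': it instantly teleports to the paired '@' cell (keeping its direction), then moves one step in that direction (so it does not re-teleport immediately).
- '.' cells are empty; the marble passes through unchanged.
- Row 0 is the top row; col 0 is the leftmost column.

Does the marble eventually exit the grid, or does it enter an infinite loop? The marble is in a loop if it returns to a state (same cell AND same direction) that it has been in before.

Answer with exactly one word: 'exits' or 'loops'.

Step 1: enter (9,2), '.' pass, move up to (8,2)
Step 2: enter (8,2), '.' pass, move up to (7,2)
Step 3: enter (7,2), '.' pass, move up to (6,2)
Step 4: enter (6,2), '.' pass, move up to (5,2)
Step 5: enter (5,2), '/' deflects up->right, move right to (5,3)
Step 6: enter (5,3), '>' forces right->right, move right to (5,4)
Step 7: enter (5,4), '<' forces right->left, move left to (5,3)
Step 8: enter (5,3), '>' forces left->right, move right to (5,4)
Step 9: at (5,4) dir=right — LOOP DETECTED (seen before)

Answer: loops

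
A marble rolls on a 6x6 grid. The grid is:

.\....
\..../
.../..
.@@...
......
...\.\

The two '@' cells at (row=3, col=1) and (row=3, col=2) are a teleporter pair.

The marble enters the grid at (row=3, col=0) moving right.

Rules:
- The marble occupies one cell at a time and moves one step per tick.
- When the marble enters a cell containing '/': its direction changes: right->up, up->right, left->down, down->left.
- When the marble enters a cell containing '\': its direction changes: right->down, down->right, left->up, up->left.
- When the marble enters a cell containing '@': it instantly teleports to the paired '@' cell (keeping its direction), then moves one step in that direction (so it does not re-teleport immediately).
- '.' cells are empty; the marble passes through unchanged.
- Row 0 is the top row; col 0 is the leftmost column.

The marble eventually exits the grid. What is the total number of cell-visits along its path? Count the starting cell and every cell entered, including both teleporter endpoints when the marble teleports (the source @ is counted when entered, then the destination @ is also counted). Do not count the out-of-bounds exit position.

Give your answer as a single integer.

Step 1: enter (3,0), '.' pass, move right to (3,1)
Step 2: enter (3,1), '@' teleport (3,1)->(3,2), also enter (3,2), move right to (3,3)
Step 3: enter (3,3), '.' pass, move right to (3,4)
Step 4: enter (3,4), '.' pass, move right to (3,5)
Step 5: enter (3,5), '.' pass, move right to (3,6)
Step 6: at (3,6) — EXIT via right edge, pos 3
Path length (cell visits): 6

Answer: 6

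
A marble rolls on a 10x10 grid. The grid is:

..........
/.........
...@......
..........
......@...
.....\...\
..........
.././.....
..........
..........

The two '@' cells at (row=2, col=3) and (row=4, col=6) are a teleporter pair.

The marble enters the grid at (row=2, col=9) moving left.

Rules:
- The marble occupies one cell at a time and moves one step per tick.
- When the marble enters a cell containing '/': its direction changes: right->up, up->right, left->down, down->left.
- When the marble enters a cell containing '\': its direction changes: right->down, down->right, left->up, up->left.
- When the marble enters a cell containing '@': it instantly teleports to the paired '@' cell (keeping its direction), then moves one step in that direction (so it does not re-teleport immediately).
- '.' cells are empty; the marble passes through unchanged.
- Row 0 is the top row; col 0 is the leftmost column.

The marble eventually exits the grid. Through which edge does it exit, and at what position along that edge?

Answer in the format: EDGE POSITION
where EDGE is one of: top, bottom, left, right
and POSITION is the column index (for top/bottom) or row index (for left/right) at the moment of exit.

Step 1: enter (2,9), '.' pass, move left to (2,8)
Step 2: enter (2,8), '.' pass, move left to (2,7)
Step 3: enter (2,7), '.' pass, move left to (2,6)
Step 4: enter (2,6), '.' pass, move left to (2,5)
Step 5: enter (2,5), '.' pass, move left to (2,4)
Step 6: enter (2,4), '.' pass, move left to (2,3)
Step 7: enter (2,3), '@' teleport (2,3)->(4,6), also enter (4,6), move left to (4,5)
Step 8: enter (4,5), '.' pass, move left to (4,4)
Step 9: enter (4,4), '.' pass, move left to (4,3)
Step 10: enter (4,3), '.' pass, move left to (4,2)
Step 11: enter (4,2), '.' pass, move left to (4,1)
Step 12: enter (4,1), '.' pass, move left to (4,0)
Step 13: enter (4,0), '.' pass, move left to (4,-1)
Step 14: at (4,-1) — EXIT via left edge, pos 4

Answer: left 4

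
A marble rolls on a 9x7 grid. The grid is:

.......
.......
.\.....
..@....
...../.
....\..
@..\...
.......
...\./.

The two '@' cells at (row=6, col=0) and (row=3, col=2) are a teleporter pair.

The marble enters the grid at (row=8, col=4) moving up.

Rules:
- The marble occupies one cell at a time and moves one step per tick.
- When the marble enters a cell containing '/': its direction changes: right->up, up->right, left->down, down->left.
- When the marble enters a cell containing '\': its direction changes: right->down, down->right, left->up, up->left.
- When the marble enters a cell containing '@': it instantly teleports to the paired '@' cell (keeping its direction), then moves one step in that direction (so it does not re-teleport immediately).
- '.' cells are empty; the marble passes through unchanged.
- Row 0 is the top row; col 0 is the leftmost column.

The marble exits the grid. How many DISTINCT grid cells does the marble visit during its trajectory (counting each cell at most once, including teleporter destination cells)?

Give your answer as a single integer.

Answer: 8

Derivation:
Step 1: enter (8,4), '.' pass, move up to (7,4)
Step 2: enter (7,4), '.' pass, move up to (6,4)
Step 3: enter (6,4), '.' pass, move up to (5,4)
Step 4: enter (5,4), '\' deflects up->left, move left to (5,3)
Step 5: enter (5,3), '.' pass, move left to (5,2)
Step 6: enter (5,2), '.' pass, move left to (5,1)
Step 7: enter (5,1), '.' pass, move left to (5,0)
Step 8: enter (5,0), '.' pass, move left to (5,-1)
Step 9: at (5,-1) — EXIT via left edge, pos 5
Distinct cells visited: 8 (path length 8)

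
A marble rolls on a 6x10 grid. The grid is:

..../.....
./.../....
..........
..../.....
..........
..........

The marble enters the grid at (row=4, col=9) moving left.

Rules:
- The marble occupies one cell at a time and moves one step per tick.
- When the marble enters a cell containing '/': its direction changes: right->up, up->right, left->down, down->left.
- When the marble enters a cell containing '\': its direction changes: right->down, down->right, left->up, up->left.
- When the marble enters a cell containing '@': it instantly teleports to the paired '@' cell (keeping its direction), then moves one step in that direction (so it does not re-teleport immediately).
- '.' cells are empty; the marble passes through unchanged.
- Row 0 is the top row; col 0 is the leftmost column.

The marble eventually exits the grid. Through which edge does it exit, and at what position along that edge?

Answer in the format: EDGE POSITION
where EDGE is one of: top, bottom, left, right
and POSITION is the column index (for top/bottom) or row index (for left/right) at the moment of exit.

Step 1: enter (4,9), '.' pass, move left to (4,8)
Step 2: enter (4,8), '.' pass, move left to (4,7)
Step 3: enter (4,7), '.' pass, move left to (4,6)
Step 4: enter (4,6), '.' pass, move left to (4,5)
Step 5: enter (4,5), '.' pass, move left to (4,4)
Step 6: enter (4,4), '.' pass, move left to (4,3)
Step 7: enter (4,3), '.' pass, move left to (4,2)
Step 8: enter (4,2), '.' pass, move left to (4,1)
Step 9: enter (4,1), '.' pass, move left to (4,0)
Step 10: enter (4,0), '.' pass, move left to (4,-1)
Step 11: at (4,-1) — EXIT via left edge, pos 4

Answer: left 4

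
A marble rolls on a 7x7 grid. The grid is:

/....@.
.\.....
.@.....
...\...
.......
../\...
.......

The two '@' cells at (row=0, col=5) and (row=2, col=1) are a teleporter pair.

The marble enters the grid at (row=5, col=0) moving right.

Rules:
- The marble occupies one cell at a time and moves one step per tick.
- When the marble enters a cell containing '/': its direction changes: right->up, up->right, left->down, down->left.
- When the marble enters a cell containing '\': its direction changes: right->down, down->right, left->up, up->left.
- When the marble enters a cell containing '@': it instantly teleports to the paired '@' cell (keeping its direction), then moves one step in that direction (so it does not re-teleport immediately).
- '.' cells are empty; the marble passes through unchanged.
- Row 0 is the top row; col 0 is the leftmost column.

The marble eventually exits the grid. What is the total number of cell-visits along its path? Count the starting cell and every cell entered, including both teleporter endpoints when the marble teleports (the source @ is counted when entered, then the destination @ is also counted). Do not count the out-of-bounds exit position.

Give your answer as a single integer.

Answer: 8

Derivation:
Step 1: enter (5,0), '.' pass, move right to (5,1)
Step 2: enter (5,1), '.' pass, move right to (5,2)
Step 3: enter (5,2), '/' deflects right->up, move up to (4,2)
Step 4: enter (4,2), '.' pass, move up to (3,2)
Step 5: enter (3,2), '.' pass, move up to (2,2)
Step 6: enter (2,2), '.' pass, move up to (1,2)
Step 7: enter (1,2), '.' pass, move up to (0,2)
Step 8: enter (0,2), '.' pass, move up to (-1,2)
Step 9: at (-1,2) — EXIT via top edge, pos 2
Path length (cell visits): 8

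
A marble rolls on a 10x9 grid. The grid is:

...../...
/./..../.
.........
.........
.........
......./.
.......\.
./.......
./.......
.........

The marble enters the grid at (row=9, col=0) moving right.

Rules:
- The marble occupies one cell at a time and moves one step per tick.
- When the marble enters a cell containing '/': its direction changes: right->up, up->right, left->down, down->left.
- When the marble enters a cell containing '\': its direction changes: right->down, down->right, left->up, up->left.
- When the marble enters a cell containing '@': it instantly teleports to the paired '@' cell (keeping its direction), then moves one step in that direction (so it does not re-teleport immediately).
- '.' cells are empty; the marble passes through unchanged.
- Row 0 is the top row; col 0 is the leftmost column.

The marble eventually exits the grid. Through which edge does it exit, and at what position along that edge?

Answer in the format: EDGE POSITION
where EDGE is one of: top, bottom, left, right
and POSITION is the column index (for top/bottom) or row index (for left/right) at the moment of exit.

Answer: right 9

Derivation:
Step 1: enter (9,0), '.' pass, move right to (9,1)
Step 2: enter (9,1), '.' pass, move right to (9,2)
Step 3: enter (9,2), '.' pass, move right to (9,3)
Step 4: enter (9,3), '.' pass, move right to (9,4)
Step 5: enter (9,4), '.' pass, move right to (9,5)
Step 6: enter (9,5), '.' pass, move right to (9,6)
Step 7: enter (9,6), '.' pass, move right to (9,7)
Step 8: enter (9,7), '.' pass, move right to (9,8)
Step 9: enter (9,8), '.' pass, move right to (9,9)
Step 10: at (9,9) — EXIT via right edge, pos 9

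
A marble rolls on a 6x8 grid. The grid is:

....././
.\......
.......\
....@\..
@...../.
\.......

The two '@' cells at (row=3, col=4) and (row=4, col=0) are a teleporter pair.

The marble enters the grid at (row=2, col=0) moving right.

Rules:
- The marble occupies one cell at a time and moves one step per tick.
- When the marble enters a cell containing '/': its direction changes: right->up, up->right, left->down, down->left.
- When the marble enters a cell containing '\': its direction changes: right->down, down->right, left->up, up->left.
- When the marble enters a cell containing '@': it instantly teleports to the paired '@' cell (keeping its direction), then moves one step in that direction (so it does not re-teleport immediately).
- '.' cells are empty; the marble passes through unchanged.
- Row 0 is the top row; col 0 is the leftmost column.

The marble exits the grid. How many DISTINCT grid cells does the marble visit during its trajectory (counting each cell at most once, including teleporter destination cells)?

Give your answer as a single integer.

Step 1: enter (2,0), '.' pass, move right to (2,1)
Step 2: enter (2,1), '.' pass, move right to (2,2)
Step 3: enter (2,2), '.' pass, move right to (2,3)
Step 4: enter (2,3), '.' pass, move right to (2,4)
Step 5: enter (2,4), '.' pass, move right to (2,5)
Step 6: enter (2,5), '.' pass, move right to (2,6)
Step 7: enter (2,6), '.' pass, move right to (2,7)
Step 8: enter (2,7), '\' deflects right->down, move down to (3,7)
Step 9: enter (3,7), '.' pass, move down to (4,7)
Step 10: enter (4,7), '.' pass, move down to (5,7)
Step 11: enter (5,7), '.' pass, move down to (6,7)
Step 12: at (6,7) — EXIT via bottom edge, pos 7
Distinct cells visited: 11 (path length 11)

Answer: 11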